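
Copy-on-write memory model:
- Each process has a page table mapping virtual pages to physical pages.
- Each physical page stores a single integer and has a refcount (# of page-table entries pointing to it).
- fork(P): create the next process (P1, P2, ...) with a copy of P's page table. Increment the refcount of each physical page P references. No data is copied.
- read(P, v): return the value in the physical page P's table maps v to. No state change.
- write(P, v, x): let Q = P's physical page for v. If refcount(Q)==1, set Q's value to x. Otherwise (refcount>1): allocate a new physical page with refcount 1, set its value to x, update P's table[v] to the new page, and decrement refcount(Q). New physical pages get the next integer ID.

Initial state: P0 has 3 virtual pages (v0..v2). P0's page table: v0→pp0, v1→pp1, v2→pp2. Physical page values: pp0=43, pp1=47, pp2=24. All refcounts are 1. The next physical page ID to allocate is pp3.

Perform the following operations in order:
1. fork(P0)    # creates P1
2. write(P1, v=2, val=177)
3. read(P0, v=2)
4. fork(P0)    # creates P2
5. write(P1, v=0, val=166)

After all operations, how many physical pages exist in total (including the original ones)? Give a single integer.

Answer: 5

Derivation:
Op 1: fork(P0) -> P1. 3 ppages; refcounts: pp0:2 pp1:2 pp2:2
Op 2: write(P1, v2, 177). refcount(pp2)=2>1 -> COPY to pp3. 4 ppages; refcounts: pp0:2 pp1:2 pp2:1 pp3:1
Op 3: read(P0, v2) -> 24. No state change.
Op 4: fork(P0) -> P2. 4 ppages; refcounts: pp0:3 pp1:3 pp2:2 pp3:1
Op 5: write(P1, v0, 166). refcount(pp0)=3>1 -> COPY to pp4. 5 ppages; refcounts: pp0:2 pp1:3 pp2:2 pp3:1 pp4:1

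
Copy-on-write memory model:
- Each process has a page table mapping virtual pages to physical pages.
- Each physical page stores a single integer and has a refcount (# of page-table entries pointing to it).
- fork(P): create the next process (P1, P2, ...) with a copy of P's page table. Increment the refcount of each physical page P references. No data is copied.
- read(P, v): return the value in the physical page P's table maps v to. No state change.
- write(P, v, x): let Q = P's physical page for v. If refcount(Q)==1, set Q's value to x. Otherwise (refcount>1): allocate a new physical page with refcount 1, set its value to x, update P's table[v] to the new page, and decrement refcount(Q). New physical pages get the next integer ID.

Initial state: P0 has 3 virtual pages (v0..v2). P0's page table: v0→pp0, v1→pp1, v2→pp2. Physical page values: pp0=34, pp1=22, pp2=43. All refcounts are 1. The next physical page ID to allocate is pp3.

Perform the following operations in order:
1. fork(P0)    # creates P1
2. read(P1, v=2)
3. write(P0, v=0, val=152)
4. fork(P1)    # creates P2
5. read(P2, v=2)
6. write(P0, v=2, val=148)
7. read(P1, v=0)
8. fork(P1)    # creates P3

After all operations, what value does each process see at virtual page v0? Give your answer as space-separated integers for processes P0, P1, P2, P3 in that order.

Answer: 152 34 34 34

Derivation:
Op 1: fork(P0) -> P1. 3 ppages; refcounts: pp0:2 pp1:2 pp2:2
Op 2: read(P1, v2) -> 43. No state change.
Op 3: write(P0, v0, 152). refcount(pp0)=2>1 -> COPY to pp3. 4 ppages; refcounts: pp0:1 pp1:2 pp2:2 pp3:1
Op 4: fork(P1) -> P2. 4 ppages; refcounts: pp0:2 pp1:3 pp2:3 pp3:1
Op 5: read(P2, v2) -> 43. No state change.
Op 6: write(P0, v2, 148). refcount(pp2)=3>1 -> COPY to pp4. 5 ppages; refcounts: pp0:2 pp1:3 pp2:2 pp3:1 pp4:1
Op 7: read(P1, v0) -> 34. No state change.
Op 8: fork(P1) -> P3. 5 ppages; refcounts: pp0:3 pp1:4 pp2:3 pp3:1 pp4:1
P0: v0 -> pp3 = 152
P1: v0 -> pp0 = 34
P2: v0 -> pp0 = 34
P3: v0 -> pp0 = 34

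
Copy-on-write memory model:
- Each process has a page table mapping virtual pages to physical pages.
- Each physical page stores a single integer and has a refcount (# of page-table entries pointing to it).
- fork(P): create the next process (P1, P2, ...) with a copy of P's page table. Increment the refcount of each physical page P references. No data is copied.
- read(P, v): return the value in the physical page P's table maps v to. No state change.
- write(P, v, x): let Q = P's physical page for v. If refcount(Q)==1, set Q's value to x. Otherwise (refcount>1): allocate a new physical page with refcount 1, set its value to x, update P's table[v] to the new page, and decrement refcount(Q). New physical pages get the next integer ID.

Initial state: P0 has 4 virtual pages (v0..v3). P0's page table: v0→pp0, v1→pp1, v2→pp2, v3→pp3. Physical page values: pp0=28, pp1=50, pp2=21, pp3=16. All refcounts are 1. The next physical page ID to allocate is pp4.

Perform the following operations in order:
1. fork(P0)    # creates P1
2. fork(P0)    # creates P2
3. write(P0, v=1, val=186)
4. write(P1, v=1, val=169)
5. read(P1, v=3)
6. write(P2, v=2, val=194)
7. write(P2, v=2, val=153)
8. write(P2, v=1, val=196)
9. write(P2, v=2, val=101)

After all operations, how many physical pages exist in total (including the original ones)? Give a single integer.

Answer: 7

Derivation:
Op 1: fork(P0) -> P1. 4 ppages; refcounts: pp0:2 pp1:2 pp2:2 pp3:2
Op 2: fork(P0) -> P2. 4 ppages; refcounts: pp0:3 pp1:3 pp2:3 pp3:3
Op 3: write(P0, v1, 186). refcount(pp1)=3>1 -> COPY to pp4. 5 ppages; refcounts: pp0:3 pp1:2 pp2:3 pp3:3 pp4:1
Op 4: write(P1, v1, 169). refcount(pp1)=2>1 -> COPY to pp5. 6 ppages; refcounts: pp0:3 pp1:1 pp2:3 pp3:3 pp4:1 pp5:1
Op 5: read(P1, v3) -> 16. No state change.
Op 6: write(P2, v2, 194). refcount(pp2)=3>1 -> COPY to pp6. 7 ppages; refcounts: pp0:3 pp1:1 pp2:2 pp3:3 pp4:1 pp5:1 pp6:1
Op 7: write(P2, v2, 153). refcount(pp6)=1 -> write in place. 7 ppages; refcounts: pp0:3 pp1:1 pp2:2 pp3:3 pp4:1 pp5:1 pp6:1
Op 8: write(P2, v1, 196). refcount(pp1)=1 -> write in place. 7 ppages; refcounts: pp0:3 pp1:1 pp2:2 pp3:3 pp4:1 pp5:1 pp6:1
Op 9: write(P2, v2, 101). refcount(pp6)=1 -> write in place. 7 ppages; refcounts: pp0:3 pp1:1 pp2:2 pp3:3 pp4:1 pp5:1 pp6:1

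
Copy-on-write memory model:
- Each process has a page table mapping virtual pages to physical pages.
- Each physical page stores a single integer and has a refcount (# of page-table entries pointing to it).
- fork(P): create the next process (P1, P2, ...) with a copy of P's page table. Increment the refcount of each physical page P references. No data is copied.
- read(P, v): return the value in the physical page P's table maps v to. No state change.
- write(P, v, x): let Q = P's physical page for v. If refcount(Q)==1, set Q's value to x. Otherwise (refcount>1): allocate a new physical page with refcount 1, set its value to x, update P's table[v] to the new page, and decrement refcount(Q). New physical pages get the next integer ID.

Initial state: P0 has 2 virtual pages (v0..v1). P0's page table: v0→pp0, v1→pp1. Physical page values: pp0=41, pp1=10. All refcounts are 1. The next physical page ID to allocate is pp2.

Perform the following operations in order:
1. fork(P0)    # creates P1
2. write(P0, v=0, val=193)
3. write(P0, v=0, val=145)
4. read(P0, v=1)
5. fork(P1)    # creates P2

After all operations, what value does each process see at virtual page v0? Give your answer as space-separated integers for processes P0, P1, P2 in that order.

Op 1: fork(P0) -> P1. 2 ppages; refcounts: pp0:2 pp1:2
Op 2: write(P0, v0, 193). refcount(pp0)=2>1 -> COPY to pp2. 3 ppages; refcounts: pp0:1 pp1:2 pp2:1
Op 3: write(P0, v0, 145). refcount(pp2)=1 -> write in place. 3 ppages; refcounts: pp0:1 pp1:2 pp2:1
Op 4: read(P0, v1) -> 10. No state change.
Op 5: fork(P1) -> P2. 3 ppages; refcounts: pp0:2 pp1:3 pp2:1
P0: v0 -> pp2 = 145
P1: v0 -> pp0 = 41
P2: v0 -> pp0 = 41

Answer: 145 41 41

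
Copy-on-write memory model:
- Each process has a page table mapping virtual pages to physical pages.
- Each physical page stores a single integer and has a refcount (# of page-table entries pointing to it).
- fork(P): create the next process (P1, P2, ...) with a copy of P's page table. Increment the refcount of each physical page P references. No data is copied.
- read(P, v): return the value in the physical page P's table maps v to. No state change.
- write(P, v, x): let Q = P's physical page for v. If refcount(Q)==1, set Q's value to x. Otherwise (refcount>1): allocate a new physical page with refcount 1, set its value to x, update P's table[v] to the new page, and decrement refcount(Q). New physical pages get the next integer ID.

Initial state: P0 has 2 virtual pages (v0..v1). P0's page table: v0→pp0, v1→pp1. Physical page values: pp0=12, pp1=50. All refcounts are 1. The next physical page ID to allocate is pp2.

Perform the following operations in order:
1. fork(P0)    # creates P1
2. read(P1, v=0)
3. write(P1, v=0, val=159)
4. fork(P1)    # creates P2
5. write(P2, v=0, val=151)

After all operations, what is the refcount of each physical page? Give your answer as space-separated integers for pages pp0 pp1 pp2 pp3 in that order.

Op 1: fork(P0) -> P1. 2 ppages; refcounts: pp0:2 pp1:2
Op 2: read(P1, v0) -> 12. No state change.
Op 3: write(P1, v0, 159). refcount(pp0)=2>1 -> COPY to pp2. 3 ppages; refcounts: pp0:1 pp1:2 pp2:1
Op 4: fork(P1) -> P2. 3 ppages; refcounts: pp0:1 pp1:3 pp2:2
Op 5: write(P2, v0, 151). refcount(pp2)=2>1 -> COPY to pp3. 4 ppages; refcounts: pp0:1 pp1:3 pp2:1 pp3:1

Answer: 1 3 1 1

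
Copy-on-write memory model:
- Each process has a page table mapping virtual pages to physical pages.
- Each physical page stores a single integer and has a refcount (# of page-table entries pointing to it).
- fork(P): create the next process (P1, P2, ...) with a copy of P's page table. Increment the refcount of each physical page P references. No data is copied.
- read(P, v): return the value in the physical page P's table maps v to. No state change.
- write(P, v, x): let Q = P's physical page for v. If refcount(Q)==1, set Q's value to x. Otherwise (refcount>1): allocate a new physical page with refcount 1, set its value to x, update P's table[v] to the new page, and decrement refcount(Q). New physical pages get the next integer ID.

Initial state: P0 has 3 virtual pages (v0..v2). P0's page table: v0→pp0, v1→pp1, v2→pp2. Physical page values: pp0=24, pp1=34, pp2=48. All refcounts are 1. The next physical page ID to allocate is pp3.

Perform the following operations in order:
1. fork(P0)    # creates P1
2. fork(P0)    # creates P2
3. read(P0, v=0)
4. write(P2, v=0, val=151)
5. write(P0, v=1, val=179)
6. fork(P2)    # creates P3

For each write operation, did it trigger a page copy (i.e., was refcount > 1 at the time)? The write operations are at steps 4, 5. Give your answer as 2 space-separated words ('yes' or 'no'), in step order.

Op 1: fork(P0) -> P1. 3 ppages; refcounts: pp0:2 pp1:2 pp2:2
Op 2: fork(P0) -> P2. 3 ppages; refcounts: pp0:3 pp1:3 pp2:3
Op 3: read(P0, v0) -> 24. No state change.
Op 4: write(P2, v0, 151). refcount(pp0)=3>1 -> COPY to pp3. 4 ppages; refcounts: pp0:2 pp1:3 pp2:3 pp3:1
Op 5: write(P0, v1, 179). refcount(pp1)=3>1 -> COPY to pp4. 5 ppages; refcounts: pp0:2 pp1:2 pp2:3 pp3:1 pp4:1
Op 6: fork(P2) -> P3. 5 ppages; refcounts: pp0:2 pp1:3 pp2:4 pp3:2 pp4:1

yes yes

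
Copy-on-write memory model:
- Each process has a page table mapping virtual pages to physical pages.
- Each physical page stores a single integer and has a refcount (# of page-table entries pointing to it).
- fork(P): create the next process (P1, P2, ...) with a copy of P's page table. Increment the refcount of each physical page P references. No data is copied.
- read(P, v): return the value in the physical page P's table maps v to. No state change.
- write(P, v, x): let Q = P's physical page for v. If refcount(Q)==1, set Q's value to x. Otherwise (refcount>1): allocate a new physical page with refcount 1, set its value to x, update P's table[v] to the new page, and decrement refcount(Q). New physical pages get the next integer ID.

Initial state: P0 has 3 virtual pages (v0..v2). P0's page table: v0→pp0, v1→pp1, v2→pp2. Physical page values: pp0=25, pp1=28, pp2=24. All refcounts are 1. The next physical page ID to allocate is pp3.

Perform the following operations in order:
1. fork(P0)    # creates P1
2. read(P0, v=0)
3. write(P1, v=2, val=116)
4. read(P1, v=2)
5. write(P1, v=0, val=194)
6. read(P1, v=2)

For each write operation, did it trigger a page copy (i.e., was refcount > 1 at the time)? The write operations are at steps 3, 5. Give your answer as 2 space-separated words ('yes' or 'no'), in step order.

Op 1: fork(P0) -> P1. 3 ppages; refcounts: pp0:2 pp1:2 pp2:2
Op 2: read(P0, v0) -> 25. No state change.
Op 3: write(P1, v2, 116). refcount(pp2)=2>1 -> COPY to pp3. 4 ppages; refcounts: pp0:2 pp1:2 pp2:1 pp3:1
Op 4: read(P1, v2) -> 116. No state change.
Op 5: write(P1, v0, 194). refcount(pp0)=2>1 -> COPY to pp4. 5 ppages; refcounts: pp0:1 pp1:2 pp2:1 pp3:1 pp4:1
Op 6: read(P1, v2) -> 116. No state change.

yes yes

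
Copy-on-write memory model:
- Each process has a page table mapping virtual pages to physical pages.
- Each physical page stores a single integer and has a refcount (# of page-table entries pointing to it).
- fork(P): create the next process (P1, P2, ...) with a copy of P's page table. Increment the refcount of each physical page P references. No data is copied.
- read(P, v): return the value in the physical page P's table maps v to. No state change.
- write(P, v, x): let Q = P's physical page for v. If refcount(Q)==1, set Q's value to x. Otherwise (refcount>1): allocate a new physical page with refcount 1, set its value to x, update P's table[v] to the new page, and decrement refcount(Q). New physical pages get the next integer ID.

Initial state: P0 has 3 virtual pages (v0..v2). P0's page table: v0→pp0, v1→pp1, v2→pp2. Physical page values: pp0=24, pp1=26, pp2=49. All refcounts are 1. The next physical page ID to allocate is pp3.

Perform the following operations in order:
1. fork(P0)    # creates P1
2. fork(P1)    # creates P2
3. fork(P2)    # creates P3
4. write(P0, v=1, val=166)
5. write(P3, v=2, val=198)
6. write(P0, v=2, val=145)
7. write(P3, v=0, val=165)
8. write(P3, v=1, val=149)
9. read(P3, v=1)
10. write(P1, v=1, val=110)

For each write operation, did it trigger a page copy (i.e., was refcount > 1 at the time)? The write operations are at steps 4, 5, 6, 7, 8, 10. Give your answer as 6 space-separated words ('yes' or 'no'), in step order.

Op 1: fork(P0) -> P1. 3 ppages; refcounts: pp0:2 pp1:2 pp2:2
Op 2: fork(P1) -> P2. 3 ppages; refcounts: pp0:3 pp1:3 pp2:3
Op 3: fork(P2) -> P3. 3 ppages; refcounts: pp0:4 pp1:4 pp2:4
Op 4: write(P0, v1, 166). refcount(pp1)=4>1 -> COPY to pp3. 4 ppages; refcounts: pp0:4 pp1:3 pp2:4 pp3:1
Op 5: write(P3, v2, 198). refcount(pp2)=4>1 -> COPY to pp4. 5 ppages; refcounts: pp0:4 pp1:3 pp2:3 pp3:1 pp4:1
Op 6: write(P0, v2, 145). refcount(pp2)=3>1 -> COPY to pp5. 6 ppages; refcounts: pp0:4 pp1:3 pp2:2 pp3:1 pp4:1 pp5:1
Op 7: write(P3, v0, 165). refcount(pp0)=4>1 -> COPY to pp6. 7 ppages; refcounts: pp0:3 pp1:3 pp2:2 pp3:1 pp4:1 pp5:1 pp6:1
Op 8: write(P3, v1, 149). refcount(pp1)=3>1 -> COPY to pp7. 8 ppages; refcounts: pp0:3 pp1:2 pp2:2 pp3:1 pp4:1 pp5:1 pp6:1 pp7:1
Op 9: read(P3, v1) -> 149. No state change.
Op 10: write(P1, v1, 110). refcount(pp1)=2>1 -> COPY to pp8. 9 ppages; refcounts: pp0:3 pp1:1 pp2:2 pp3:1 pp4:1 pp5:1 pp6:1 pp7:1 pp8:1

yes yes yes yes yes yes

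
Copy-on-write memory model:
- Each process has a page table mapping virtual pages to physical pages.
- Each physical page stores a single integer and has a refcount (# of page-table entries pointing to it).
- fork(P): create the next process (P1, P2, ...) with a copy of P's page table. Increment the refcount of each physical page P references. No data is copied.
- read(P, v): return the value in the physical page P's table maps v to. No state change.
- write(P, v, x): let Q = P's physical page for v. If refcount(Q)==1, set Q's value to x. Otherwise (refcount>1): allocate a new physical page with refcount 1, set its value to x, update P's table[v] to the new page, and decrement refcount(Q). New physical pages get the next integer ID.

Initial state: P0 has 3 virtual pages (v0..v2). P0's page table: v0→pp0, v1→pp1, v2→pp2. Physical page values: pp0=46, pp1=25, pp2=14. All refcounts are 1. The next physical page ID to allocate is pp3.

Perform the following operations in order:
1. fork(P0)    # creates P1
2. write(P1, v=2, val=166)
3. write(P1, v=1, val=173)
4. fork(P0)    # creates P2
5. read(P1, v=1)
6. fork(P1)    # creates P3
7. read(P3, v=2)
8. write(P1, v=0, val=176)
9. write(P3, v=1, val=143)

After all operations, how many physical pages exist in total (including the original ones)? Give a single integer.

Op 1: fork(P0) -> P1. 3 ppages; refcounts: pp0:2 pp1:2 pp2:2
Op 2: write(P1, v2, 166). refcount(pp2)=2>1 -> COPY to pp3. 4 ppages; refcounts: pp0:2 pp1:2 pp2:1 pp3:1
Op 3: write(P1, v1, 173). refcount(pp1)=2>1 -> COPY to pp4. 5 ppages; refcounts: pp0:2 pp1:1 pp2:1 pp3:1 pp4:1
Op 4: fork(P0) -> P2. 5 ppages; refcounts: pp0:3 pp1:2 pp2:2 pp3:1 pp4:1
Op 5: read(P1, v1) -> 173. No state change.
Op 6: fork(P1) -> P3. 5 ppages; refcounts: pp0:4 pp1:2 pp2:2 pp3:2 pp4:2
Op 7: read(P3, v2) -> 166. No state change.
Op 8: write(P1, v0, 176). refcount(pp0)=4>1 -> COPY to pp5. 6 ppages; refcounts: pp0:3 pp1:2 pp2:2 pp3:2 pp4:2 pp5:1
Op 9: write(P3, v1, 143). refcount(pp4)=2>1 -> COPY to pp6. 7 ppages; refcounts: pp0:3 pp1:2 pp2:2 pp3:2 pp4:1 pp5:1 pp6:1

Answer: 7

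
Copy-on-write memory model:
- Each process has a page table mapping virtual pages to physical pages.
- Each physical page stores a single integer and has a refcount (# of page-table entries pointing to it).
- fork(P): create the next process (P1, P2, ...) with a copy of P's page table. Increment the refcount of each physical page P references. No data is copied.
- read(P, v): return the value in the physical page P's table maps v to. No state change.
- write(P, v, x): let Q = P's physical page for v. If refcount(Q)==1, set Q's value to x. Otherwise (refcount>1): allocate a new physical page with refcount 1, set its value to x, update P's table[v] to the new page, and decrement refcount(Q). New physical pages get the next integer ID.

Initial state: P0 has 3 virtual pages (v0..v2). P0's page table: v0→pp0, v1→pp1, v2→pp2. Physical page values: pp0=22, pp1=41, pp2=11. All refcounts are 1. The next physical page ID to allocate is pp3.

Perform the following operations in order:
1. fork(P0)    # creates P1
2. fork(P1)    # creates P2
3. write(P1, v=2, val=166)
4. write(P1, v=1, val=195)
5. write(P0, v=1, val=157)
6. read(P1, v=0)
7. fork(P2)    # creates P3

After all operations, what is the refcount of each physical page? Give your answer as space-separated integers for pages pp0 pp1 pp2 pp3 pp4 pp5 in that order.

Op 1: fork(P0) -> P1. 3 ppages; refcounts: pp0:2 pp1:2 pp2:2
Op 2: fork(P1) -> P2. 3 ppages; refcounts: pp0:3 pp1:3 pp2:3
Op 3: write(P1, v2, 166). refcount(pp2)=3>1 -> COPY to pp3. 4 ppages; refcounts: pp0:3 pp1:3 pp2:2 pp3:1
Op 4: write(P1, v1, 195). refcount(pp1)=3>1 -> COPY to pp4. 5 ppages; refcounts: pp0:3 pp1:2 pp2:2 pp3:1 pp4:1
Op 5: write(P0, v1, 157). refcount(pp1)=2>1 -> COPY to pp5. 6 ppages; refcounts: pp0:3 pp1:1 pp2:2 pp3:1 pp4:1 pp5:1
Op 6: read(P1, v0) -> 22. No state change.
Op 7: fork(P2) -> P3. 6 ppages; refcounts: pp0:4 pp1:2 pp2:3 pp3:1 pp4:1 pp5:1

Answer: 4 2 3 1 1 1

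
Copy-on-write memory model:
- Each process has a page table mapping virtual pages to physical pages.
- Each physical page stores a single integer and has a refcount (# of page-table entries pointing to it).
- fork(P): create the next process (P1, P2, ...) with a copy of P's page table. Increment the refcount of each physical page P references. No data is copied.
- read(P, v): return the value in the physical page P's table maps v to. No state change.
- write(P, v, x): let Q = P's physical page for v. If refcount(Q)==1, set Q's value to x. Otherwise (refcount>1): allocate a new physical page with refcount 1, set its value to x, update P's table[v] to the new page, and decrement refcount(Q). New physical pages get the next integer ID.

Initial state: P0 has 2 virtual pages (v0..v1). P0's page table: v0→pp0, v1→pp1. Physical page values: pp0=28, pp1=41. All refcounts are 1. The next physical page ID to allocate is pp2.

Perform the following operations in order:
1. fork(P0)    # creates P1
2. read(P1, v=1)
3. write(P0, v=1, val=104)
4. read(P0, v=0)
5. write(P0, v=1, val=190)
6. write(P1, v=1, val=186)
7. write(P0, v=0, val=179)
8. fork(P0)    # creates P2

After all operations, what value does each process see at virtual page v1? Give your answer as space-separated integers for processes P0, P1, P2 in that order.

Answer: 190 186 190

Derivation:
Op 1: fork(P0) -> P1. 2 ppages; refcounts: pp0:2 pp1:2
Op 2: read(P1, v1) -> 41. No state change.
Op 3: write(P0, v1, 104). refcount(pp1)=2>1 -> COPY to pp2. 3 ppages; refcounts: pp0:2 pp1:1 pp2:1
Op 4: read(P0, v0) -> 28. No state change.
Op 5: write(P0, v1, 190). refcount(pp2)=1 -> write in place. 3 ppages; refcounts: pp0:2 pp1:1 pp2:1
Op 6: write(P1, v1, 186). refcount(pp1)=1 -> write in place. 3 ppages; refcounts: pp0:2 pp1:1 pp2:1
Op 7: write(P0, v0, 179). refcount(pp0)=2>1 -> COPY to pp3. 4 ppages; refcounts: pp0:1 pp1:1 pp2:1 pp3:1
Op 8: fork(P0) -> P2. 4 ppages; refcounts: pp0:1 pp1:1 pp2:2 pp3:2
P0: v1 -> pp2 = 190
P1: v1 -> pp1 = 186
P2: v1 -> pp2 = 190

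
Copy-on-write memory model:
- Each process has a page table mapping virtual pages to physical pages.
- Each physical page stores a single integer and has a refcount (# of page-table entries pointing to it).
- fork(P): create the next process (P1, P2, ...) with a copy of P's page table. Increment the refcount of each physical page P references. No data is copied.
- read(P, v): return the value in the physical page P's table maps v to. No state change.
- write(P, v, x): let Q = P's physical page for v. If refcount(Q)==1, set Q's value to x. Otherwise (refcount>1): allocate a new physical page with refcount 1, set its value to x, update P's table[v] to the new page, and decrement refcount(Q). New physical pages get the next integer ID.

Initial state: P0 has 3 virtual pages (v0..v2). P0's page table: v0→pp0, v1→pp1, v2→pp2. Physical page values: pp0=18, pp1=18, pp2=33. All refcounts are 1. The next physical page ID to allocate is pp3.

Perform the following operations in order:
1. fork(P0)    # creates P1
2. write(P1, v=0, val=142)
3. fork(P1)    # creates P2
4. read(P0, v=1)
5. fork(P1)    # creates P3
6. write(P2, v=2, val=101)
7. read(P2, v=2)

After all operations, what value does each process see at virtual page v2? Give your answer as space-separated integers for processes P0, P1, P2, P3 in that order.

Answer: 33 33 101 33

Derivation:
Op 1: fork(P0) -> P1. 3 ppages; refcounts: pp0:2 pp1:2 pp2:2
Op 2: write(P1, v0, 142). refcount(pp0)=2>1 -> COPY to pp3. 4 ppages; refcounts: pp0:1 pp1:2 pp2:2 pp3:1
Op 3: fork(P1) -> P2. 4 ppages; refcounts: pp0:1 pp1:3 pp2:3 pp3:2
Op 4: read(P0, v1) -> 18. No state change.
Op 5: fork(P1) -> P3. 4 ppages; refcounts: pp0:1 pp1:4 pp2:4 pp3:3
Op 6: write(P2, v2, 101). refcount(pp2)=4>1 -> COPY to pp4. 5 ppages; refcounts: pp0:1 pp1:4 pp2:3 pp3:3 pp4:1
Op 7: read(P2, v2) -> 101. No state change.
P0: v2 -> pp2 = 33
P1: v2 -> pp2 = 33
P2: v2 -> pp4 = 101
P3: v2 -> pp2 = 33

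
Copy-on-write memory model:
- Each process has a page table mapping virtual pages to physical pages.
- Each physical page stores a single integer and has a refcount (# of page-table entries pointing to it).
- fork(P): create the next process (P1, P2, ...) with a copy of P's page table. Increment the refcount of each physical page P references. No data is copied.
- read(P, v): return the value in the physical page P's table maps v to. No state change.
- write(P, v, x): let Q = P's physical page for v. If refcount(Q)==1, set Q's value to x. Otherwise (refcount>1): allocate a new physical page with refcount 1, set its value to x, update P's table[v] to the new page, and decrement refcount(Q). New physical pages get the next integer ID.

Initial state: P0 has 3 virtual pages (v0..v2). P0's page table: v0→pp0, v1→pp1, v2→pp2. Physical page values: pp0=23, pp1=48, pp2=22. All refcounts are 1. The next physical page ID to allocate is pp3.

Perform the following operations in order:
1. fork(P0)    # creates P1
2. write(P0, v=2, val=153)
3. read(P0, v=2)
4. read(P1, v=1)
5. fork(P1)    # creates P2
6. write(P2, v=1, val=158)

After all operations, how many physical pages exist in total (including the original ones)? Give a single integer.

Answer: 5

Derivation:
Op 1: fork(P0) -> P1. 3 ppages; refcounts: pp0:2 pp1:2 pp2:2
Op 2: write(P0, v2, 153). refcount(pp2)=2>1 -> COPY to pp3. 4 ppages; refcounts: pp0:2 pp1:2 pp2:1 pp3:1
Op 3: read(P0, v2) -> 153. No state change.
Op 4: read(P1, v1) -> 48. No state change.
Op 5: fork(P1) -> P2. 4 ppages; refcounts: pp0:3 pp1:3 pp2:2 pp3:1
Op 6: write(P2, v1, 158). refcount(pp1)=3>1 -> COPY to pp4. 5 ppages; refcounts: pp0:3 pp1:2 pp2:2 pp3:1 pp4:1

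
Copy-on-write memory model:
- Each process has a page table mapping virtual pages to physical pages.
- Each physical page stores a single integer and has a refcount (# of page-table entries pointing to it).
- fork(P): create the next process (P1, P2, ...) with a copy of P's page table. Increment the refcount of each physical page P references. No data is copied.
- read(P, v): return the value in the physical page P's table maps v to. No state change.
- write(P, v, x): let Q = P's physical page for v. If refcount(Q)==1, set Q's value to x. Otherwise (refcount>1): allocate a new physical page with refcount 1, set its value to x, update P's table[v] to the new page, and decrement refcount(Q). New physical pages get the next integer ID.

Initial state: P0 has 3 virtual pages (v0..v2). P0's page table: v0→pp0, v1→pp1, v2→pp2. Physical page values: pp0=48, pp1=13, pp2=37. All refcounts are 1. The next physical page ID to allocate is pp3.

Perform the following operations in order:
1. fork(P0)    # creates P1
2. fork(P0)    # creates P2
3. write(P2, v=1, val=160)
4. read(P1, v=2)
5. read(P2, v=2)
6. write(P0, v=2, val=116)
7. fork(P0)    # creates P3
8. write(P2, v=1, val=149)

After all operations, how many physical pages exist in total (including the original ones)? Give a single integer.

Answer: 5

Derivation:
Op 1: fork(P0) -> P1. 3 ppages; refcounts: pp0:2 pp1:2 pp2:2
Op 2: fork(P0) -> P2. 3 ppages; refcounts: pp0:3 pp1:3 pp2:3
Op 3: write(P2, v1, 160). refcount(pp1)=3>1 -> COPY to pp3. 4 ppages; refcounts: pp0:3 pp1:2 pp2:3 pp3:1
Op 4: read(P1, v2) -> 37. No state change.
Op 5: read(P2, v2) -> 37. No state change.
Op 6: write(P0, v2, 116). refcount(pp2)=3>1 -> COPY to pp4. 5 ppages; refcounts: pp0:3 pp1:2 pp2:2 pp3:1 pp4:1
Op 7: fork(P0) -> P3. 5 ppages; refcounts: pp0:4 pp1:3 pp2:2 pp3:1 pp4:2
Op 8: write(P2, v1, 149). refcount(pp3)=1 -> write in place. 5 ppages; refcounts: pp0:4 pp1:3 pp2:2 pp3:1 pp4:2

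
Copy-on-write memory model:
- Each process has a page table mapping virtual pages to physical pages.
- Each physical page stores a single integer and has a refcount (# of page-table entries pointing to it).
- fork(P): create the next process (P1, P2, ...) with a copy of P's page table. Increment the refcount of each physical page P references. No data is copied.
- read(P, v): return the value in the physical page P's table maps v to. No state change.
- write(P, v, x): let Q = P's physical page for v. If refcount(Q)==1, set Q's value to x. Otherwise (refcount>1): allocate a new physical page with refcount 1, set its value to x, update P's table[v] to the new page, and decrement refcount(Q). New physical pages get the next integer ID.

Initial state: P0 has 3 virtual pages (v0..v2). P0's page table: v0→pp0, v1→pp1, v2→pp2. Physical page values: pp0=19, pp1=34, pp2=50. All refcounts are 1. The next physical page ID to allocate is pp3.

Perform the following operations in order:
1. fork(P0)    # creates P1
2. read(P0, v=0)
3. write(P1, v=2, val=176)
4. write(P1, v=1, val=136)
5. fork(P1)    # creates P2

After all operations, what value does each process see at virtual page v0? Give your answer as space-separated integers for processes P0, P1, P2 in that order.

Answer: 19 19 19

Derivation:
Op 1: fork(P0) -> P1. 3 ppages; refcounts: pp0:2 pp1:2 pp2:2
Op 2: read(P0, v0) -> 19. No state change.
Op 3: write(P1, v2, 176). refcount(pp2)=2>1 -> COPY to pp3. 4 ppages; refcounts: pp0:2 pp1:2 pp2:1 pp3:1
Op 4: write(P1, v1, 136). refcount(pp1)=2>1 -> COPY to pp4. 5 ppages; refcounts: pp0:2 pp1:1 pp2:1 pp3:1 pp4:1
Op 5: fork(P1) -> P2. 5 ppages; refcounts: pp0:3 pp1:1 pp2:1 pp3:2 pp4:2
P0: v0 -> pp0 = 19
P1: v0 -> pp0 = 19
P2: v0 -> pp0 = 19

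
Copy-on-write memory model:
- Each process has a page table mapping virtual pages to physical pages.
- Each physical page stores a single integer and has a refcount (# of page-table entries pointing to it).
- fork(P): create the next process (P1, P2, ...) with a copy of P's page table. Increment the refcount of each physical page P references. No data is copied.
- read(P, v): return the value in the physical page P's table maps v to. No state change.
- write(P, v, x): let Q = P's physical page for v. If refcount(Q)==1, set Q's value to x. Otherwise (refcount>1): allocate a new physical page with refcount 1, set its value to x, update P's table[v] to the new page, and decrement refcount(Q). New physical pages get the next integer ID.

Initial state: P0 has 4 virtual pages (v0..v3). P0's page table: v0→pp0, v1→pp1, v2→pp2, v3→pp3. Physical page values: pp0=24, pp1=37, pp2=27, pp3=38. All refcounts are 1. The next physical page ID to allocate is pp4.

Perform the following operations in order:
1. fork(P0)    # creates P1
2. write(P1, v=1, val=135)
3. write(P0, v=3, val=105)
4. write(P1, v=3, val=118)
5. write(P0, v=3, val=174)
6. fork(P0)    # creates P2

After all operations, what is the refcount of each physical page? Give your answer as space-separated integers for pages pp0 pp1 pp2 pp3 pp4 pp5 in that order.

Op 1: fork(P0) -> P1. 4 ppages; refcounts: pp0:2 pp1:2 pp2:2 pp3:2
Op 2: write(P1, v1, 135). refcount(pp1)=2>1 -> COPY to pp4. 5 ppages; refcounts: pp0:2 pp1:1 pp2:2 pp3:2 pp4:1
Op 3: write(P0, v3, 105). refcount(pp3)=2>1 -> COPY to pp5. 6 ppages; refcounts: pp0:2 pp1:1 pp2:2 pp3:1 pp4:1 pp5:1
Op 4: write(P1, v3, 118). refcount(pp3)=1 -> write in place. 6 ppages; refcounts: pp0:2 pp1:1 pp2:2 pp3:1 pp4:1 pp5:1
Op 5: write(P0, v3, 174). refcount(pp5)=1 -> write in place. 6 ppages; refcounts: pp0:2 pp1:1 pp2:2 pp3:1 pp4:1 pp5:1
Op 6: fork(P0) -> P2. 6 ppages; refcounts: pp0:3 pp1:2 pp2:3 pp3:1 pp4:1 pp5:2

Answer: 3 2 3 1 1 2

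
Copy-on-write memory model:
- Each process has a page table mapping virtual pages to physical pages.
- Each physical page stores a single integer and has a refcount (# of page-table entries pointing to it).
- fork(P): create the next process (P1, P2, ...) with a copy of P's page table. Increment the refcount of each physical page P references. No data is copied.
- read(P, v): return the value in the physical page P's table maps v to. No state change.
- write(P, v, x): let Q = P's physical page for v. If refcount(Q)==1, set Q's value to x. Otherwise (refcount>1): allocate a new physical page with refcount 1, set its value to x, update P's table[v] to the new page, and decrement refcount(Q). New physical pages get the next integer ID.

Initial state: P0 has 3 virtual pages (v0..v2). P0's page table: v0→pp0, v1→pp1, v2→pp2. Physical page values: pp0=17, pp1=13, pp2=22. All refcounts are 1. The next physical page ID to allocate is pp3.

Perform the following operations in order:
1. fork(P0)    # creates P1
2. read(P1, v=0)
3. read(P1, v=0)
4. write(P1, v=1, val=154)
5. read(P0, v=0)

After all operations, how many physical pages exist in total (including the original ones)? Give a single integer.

Answer: 4

Derivation:
Op 1: fork(P0) -> P1. 3 ppages; refcounts: pp0:2 pp1:2 pp2:2
Op 2: read(P1, v0) -> 17. No state change.
Op 3: read(P1, v0) -> 17. No state change.
Op 4: write(P1, v1, 154). refcount(pp1)=2>1 -> COPY to pp3. 4 ppages; refcounts: pp0:2 pp1:1 pp2:2 pp3:1
Op 5: read(P0, v0) -> 17. No state change.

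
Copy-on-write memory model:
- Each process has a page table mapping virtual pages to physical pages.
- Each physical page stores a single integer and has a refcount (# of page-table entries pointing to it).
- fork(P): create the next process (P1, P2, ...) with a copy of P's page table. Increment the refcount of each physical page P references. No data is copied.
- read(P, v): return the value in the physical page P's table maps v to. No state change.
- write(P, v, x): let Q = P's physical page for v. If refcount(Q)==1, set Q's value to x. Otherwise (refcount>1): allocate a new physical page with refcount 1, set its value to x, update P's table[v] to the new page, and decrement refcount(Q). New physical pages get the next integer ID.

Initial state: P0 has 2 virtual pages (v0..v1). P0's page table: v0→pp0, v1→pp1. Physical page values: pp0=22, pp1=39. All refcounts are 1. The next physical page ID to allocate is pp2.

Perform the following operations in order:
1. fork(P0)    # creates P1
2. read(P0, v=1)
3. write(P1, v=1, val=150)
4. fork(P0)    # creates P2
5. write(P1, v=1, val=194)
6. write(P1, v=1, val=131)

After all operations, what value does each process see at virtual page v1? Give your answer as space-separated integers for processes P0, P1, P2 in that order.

Op 1: fork(P0) -> P1. 2 ppages; refcounts: pp0:2 pp1:2
Op 2: read(P0, v1) -> 39. No state change.
Op 3: write(P1, v1, 150). refcount(pp1)=2>1 -> COPY to pp2. 3 ppages; refcounts: pp0:2 pp1:1 pp2:1
Op 4: fork(P0) -> P2. 3 ppages; refcounts: pp0:3 pp1:2 pp2:1
Op 5: write(P1, v1, 194). refcount(pp2)=1 -> write in place. 3 ppages; refcounts: pp0:3 pp1:2 pp2:1
Op 6: write(P1, v1, 131). refcount(pp2)=1 -> write in place. 3 ppages; refcounts: pp0:3 pp1:2 pp2:1
P0: v1 -> pp1 = 39
P1: v1 -> pp2 = 131
P2: v1 -> pp1 = 39

Answer: 39 131 39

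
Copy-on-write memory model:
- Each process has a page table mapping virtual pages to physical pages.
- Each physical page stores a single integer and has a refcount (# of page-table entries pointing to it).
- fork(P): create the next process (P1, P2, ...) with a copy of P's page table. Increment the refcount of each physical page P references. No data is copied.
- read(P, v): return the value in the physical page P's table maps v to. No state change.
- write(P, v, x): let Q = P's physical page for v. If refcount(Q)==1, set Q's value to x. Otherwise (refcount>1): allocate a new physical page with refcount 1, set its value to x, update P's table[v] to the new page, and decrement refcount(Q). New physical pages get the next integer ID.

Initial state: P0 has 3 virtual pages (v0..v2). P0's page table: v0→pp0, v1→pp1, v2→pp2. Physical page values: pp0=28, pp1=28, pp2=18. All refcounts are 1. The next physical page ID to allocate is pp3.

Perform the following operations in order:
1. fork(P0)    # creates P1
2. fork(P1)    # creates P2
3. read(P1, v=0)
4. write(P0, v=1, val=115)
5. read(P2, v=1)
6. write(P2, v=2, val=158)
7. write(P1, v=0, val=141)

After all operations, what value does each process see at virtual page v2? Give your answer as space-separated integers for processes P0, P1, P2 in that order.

Answer: 18 18 158

Derivation:
Op 1: fork(P0) -> P1. 3 ppages; refcounts: pp0:2 pp1:2 pp2:2
Op 2: fork(P1) -> P2. 3 ppages; refcounts: pp0:3 pp1:3 pp2:3
Op 3: read(P1, v0) -> 28. No state change.
Op 4: write(P0, v1, 115). refcount(pp1)=3>1 -> COPY to pp3. 4 ppages; refcounts: pp0:3 pp1:2 pp2:3 pp3:1
Op 5: read(P2, v1) -> 28. No state change.
Op 6: write(P2, v2, 158). refcount(pp2)=3>1 -> COPY to pp4. 5 ppages; refcounts: pp0:3 pp1:2 pp2:2 pp3:1 pp4:1
Op 7: write(P1, v0, 141). refcount(pp0)=3>1 -> COPY to pp5. 6 ppages; refcounts: pp0:2 pp1:2 pp2:2 pp3:1 pp4:1 pp5:1
P0: v2 -> pp2 = 18
P1: v2 -> pp2 = 18
P2: v2 -> pp4 = 158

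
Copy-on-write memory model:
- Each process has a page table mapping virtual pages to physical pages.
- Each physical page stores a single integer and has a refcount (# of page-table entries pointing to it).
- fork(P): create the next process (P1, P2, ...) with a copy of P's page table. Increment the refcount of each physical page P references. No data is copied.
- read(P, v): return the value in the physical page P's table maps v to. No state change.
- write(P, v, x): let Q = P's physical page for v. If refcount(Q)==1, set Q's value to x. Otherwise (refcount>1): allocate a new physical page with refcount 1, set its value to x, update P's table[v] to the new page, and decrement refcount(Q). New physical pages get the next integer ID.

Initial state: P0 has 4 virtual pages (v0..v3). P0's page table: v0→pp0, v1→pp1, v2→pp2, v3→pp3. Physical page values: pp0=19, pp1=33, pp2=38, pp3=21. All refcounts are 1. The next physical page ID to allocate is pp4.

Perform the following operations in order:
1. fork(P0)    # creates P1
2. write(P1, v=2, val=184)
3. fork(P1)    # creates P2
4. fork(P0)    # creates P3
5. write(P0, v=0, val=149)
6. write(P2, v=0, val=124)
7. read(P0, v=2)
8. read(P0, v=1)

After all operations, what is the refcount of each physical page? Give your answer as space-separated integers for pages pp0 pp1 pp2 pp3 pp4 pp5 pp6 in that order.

Answer: 2 4 2 4 2 1 1

Derivation:
Op 1: fork(P0) -> P1. 4 ppages; refcounts: pp0:2 pp1:2 pp2:2 pp3:2
Op 2: write(P1, v2, 184). refcount(pp2)=2>1 -> COPY to pp4. 5 ppages; refcounts: pp0:2 pp1:2 pp2:1 pp3:2 pp4:1
Op 3: fork(P1) -> P2. 5 ppages; refcounts: pp0:3 pp1:3 pp2:1 pp3:3 pp4:2
Op 4: fork(P0) -> P3. 5 ppages; refcounts: pp0:4 pp1:4 pp2:2 pp3:4 pp4:2
Op 5: write(P0, v0, 149). refcount(pp0)=4>1 -> COPY to pp5. 6 ppages; refcounts: pp0:3 pp1:4 pp2:2 pp3:4 pp4:2 pp5:1
Op 6: write(P2, v0, 124). refcount(pp0)=3>1 -> COPY to pp6. 7 ppages; refcounts: pp0:2 pp1:4 pp2:2 pp3:4 pp4:2 pp5:1 pp6:1
Op 7: read(P0, v2) -> 38. No state change.
Op 8: read(P0, v1) -> 33. No state change.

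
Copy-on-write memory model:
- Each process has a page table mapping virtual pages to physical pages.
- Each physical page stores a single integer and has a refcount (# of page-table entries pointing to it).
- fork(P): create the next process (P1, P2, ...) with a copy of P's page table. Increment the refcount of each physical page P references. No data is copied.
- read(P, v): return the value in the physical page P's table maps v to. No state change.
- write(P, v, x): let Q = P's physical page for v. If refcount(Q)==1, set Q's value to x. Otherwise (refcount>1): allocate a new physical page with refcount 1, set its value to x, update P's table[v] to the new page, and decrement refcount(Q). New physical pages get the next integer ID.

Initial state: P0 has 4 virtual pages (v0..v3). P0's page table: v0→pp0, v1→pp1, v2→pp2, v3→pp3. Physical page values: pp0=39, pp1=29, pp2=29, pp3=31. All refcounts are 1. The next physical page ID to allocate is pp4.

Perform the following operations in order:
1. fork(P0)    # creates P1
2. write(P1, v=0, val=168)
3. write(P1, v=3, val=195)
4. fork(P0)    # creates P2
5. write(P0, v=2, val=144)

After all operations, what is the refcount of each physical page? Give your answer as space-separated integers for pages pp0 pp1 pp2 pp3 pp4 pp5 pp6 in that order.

Answer: 2 3 2 2 1 1 1

Derivation:
Op 1: fork(P0) -> P1. 4 ppages; refcounts: pp0:2 pp1:2 pp2:2 pp3:2
Op 2: write(P1, v0, 168). refcount(pp0)=2>1 -> COPY to pp4. 5 ppages; refcounts: pp0:1 pp1:2 pp2:2 pp3:2 pp4:1
Op 3: write(P1, v3, 195). refcount(pp3)=2>1 -> COPY to pp5. 6 ppages; refcounts: pp0:1 pp1:2 pp2:2 pp3:1 pp4:1 pp5:1
Op 4: fork(P0) -> P2. 6 ppages; refcounts: pp0:2 pp1:3 pp2:3 pp3:2 pp4:1 pp5:1
Op 5: write(P0, v2, 144). refcount(pp2)=3>1 -> COPY to pp6. 7 ppages; refcounts: pp0:2 pp1:3 pp2:2 pp3:2 pp4:1 pp5:1 pp6:1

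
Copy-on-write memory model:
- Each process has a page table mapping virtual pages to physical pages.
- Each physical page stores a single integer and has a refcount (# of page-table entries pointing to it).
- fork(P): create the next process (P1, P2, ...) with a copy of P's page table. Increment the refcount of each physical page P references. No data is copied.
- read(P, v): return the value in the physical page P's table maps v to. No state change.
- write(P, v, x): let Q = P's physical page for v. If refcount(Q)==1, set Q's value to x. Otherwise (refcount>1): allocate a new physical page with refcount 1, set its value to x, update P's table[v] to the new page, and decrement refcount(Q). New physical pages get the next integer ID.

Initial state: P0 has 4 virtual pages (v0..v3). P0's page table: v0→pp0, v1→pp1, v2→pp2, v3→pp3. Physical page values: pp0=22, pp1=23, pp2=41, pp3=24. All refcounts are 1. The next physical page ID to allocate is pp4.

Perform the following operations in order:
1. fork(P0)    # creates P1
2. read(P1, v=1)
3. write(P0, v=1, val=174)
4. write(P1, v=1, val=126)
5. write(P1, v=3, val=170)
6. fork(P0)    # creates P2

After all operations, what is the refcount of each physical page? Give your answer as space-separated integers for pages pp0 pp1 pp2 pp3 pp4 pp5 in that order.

Op 1: fork(P0) -> P1. 4 ppages; refcounts: pp0:2 pp1:2 pp2:2 pp3:2
Op 2: read(P1, v1) -> 23. No state change.
Op 3: write(P0, v1, 174). refcount(pp1)=2>1 -> COPY to pp4. 5 ppages; refcounts: pp0:2 pp1:1 pp2:2 pp3:2 pp4:1
Op 4: write(P1, v1, 126). refcount(pp1)=1 -> write in place. 5 ppages; refcounts: pp0:2 pp1:1 pp2:2 pp3:2 pp4:1
Op 5: write(P1, v3, 170). refcount(pp3)=2>1 -> COPY to pp5. 6 ppages; refcounts: pp0:2 pp1:1 pp2:2 pp3:1 pp4:1 pp5:1
Op 6: fork(P0) -> P2. 6 ppages; refcounts: pp0:3 pp1:1 pp2:3 pp3:2 pp4:2 pp5:1

Answer: 3 1 3 2 2 1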